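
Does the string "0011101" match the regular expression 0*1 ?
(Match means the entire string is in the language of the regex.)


|string| = 7; first = '0'; last = '1'

No, "0011101" does not match 0*1


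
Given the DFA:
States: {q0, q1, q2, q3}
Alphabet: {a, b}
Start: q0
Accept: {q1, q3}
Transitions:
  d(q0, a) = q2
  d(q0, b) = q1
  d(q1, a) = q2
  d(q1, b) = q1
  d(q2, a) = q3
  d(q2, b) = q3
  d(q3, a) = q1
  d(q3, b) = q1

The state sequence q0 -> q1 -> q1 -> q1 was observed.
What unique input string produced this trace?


Trace back each transition to find the symbol:
  q0 --[b]--> q1
  q1 --[b]--> q1
  q1 --[b]--> q1

"bbb"


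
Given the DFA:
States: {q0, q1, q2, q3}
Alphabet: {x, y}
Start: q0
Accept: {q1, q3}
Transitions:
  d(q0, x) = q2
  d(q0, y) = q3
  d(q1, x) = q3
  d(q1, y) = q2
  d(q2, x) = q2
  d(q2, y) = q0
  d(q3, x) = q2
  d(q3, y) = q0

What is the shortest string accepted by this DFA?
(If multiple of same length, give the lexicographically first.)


BFS by string length (lex-first path to each state shown):
  len 0: q0<-""
  len 1: q2<-"x", q3<-"y"
Found accept state at length 1.

"y"


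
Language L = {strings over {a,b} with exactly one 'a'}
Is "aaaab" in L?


count('a') = 4

No, "aaaab" is not in L


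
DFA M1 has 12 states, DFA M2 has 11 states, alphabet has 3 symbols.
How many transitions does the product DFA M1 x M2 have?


Product DFA has 12 * 11 = 132 states.
Each has 3 transitions: 132 * 3 = 396

396


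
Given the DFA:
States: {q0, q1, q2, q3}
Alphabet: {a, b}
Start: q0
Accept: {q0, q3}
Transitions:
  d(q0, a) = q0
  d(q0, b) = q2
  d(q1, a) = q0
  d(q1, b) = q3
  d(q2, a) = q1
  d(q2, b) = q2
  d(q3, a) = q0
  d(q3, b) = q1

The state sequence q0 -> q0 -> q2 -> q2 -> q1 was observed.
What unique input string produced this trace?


Trace back each transition to find the symbol:
  q0 --[a]--> q0
  q0 --[b]--> q2
  q2 --[b]--> q2
  q2 --[a]--> q1

"abba"


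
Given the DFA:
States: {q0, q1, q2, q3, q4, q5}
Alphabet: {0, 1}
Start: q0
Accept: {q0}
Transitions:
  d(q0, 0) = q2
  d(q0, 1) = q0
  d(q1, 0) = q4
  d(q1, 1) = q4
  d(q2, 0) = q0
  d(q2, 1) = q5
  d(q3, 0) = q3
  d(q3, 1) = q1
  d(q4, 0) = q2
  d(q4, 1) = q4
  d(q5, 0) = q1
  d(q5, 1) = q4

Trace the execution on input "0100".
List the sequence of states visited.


Input: 0100
d(q0, 0) = q2
d(q2, 1) = q5
d(q5, 0) = q1
d(q1, 0) = q4


q0 -> q2 -> q5 -> q1 -> q4


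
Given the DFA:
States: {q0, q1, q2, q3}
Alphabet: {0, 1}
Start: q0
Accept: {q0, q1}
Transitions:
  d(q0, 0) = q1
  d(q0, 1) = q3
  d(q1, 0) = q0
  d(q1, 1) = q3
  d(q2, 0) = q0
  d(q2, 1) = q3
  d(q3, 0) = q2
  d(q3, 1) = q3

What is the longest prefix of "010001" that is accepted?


Run the DFA, marking each prefix where the state is accepting:
  "" -> q0 [accept]
  "0" -> q1 [accept]
  "01" -> q3 [reject]
  "010" -> q2 [reject]
  "0100" -> q0 [accept]
  "01000" -> q1 [accept]
  "010001" -> q3 [reject]

"01000"


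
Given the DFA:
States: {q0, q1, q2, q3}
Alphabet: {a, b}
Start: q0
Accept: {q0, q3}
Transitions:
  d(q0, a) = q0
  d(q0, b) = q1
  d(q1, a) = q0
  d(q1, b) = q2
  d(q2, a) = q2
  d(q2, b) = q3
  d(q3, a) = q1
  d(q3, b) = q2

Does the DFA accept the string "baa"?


Trace: q0 -> q1 -> q0 -> q0
Final state: q0
Accept states: {q0, q3}

Yes, accepted (final state q0 is an accept state)


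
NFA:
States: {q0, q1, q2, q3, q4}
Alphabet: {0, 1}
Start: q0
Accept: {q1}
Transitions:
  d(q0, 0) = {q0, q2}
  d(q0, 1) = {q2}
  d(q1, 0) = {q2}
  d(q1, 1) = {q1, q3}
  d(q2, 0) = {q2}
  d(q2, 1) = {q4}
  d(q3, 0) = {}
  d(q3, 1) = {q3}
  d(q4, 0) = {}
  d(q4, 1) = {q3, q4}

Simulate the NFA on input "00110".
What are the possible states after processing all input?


Start: {q0}
  --0--> {q0, q2}
  --0--> {q0, q2}
  --1--> {q2, q4}
  --1--> {q3, q4}
  --0--> {}

{} (empty set, no valid transitions)


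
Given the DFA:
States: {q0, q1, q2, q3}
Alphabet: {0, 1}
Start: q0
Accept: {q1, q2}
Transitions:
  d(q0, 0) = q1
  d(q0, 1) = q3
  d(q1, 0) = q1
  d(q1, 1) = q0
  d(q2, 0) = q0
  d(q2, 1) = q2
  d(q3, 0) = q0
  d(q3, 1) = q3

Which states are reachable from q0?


BFS from q0:
  layer 0: {q0}
  layer 1: {q1, q3}

{q0, q1, q3}


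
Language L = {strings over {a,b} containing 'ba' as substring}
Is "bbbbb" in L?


'ba' does not occur

No, "bbbbb" is not in L


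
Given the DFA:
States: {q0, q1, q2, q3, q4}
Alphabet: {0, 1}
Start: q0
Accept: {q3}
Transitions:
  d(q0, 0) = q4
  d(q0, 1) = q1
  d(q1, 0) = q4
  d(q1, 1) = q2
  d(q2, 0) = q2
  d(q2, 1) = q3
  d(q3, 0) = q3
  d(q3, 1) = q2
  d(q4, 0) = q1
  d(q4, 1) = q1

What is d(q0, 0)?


Looking up transition d(q0, 0)

q4


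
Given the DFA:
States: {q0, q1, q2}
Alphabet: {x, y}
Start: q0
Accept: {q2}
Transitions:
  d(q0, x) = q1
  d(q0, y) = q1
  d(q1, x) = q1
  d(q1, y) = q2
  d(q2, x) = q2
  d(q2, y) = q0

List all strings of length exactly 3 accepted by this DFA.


All strings of length 3: 8 total
Accepted: 4

"xxy", "xyx", "yxy", "yyx"


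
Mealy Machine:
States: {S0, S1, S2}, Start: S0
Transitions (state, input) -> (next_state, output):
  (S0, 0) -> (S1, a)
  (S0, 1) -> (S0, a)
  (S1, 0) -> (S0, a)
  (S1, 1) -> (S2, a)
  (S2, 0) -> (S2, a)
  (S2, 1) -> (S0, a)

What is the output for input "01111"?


Step-by-step:
  (S0, 0) -> (S1, a)
  (S1, 1) -> (S2, a)
  (S2, 1) -> (S0, a)
  (S0, 1) -> (S0, a)
  (S0, 1) -> (S0, a)

"aaaaa"


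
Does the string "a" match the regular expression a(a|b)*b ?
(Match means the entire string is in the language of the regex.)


|string| = 1; first = 'a'; last = 'a'

No, "a" does not match a(a|b)*b


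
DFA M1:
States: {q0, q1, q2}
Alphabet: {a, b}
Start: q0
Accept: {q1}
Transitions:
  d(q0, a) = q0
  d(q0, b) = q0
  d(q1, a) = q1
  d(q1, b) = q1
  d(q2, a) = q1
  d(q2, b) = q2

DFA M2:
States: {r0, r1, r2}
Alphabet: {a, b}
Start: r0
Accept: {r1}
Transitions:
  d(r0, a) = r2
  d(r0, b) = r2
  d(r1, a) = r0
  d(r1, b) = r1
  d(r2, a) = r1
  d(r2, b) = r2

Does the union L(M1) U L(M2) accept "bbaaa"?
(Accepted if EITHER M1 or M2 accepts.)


M1: final=q0 accepted=False
M2: final=r2 accepted=False

No, union rejects (neither accepts)


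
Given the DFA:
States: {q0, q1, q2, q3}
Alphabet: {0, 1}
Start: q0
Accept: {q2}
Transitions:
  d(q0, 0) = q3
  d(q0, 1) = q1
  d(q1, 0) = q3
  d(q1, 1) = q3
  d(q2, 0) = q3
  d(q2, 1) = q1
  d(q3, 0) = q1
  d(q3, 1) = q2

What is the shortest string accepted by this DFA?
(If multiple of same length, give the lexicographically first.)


BFS by string length (lex-first path to each state shown):
  len 0: q0<-""
  len 1: q1<-"1", q3<-"0"
  len 2: q1<-"00", q2<-"01", q3<-"10"
Found accept state at length 2.

"01"


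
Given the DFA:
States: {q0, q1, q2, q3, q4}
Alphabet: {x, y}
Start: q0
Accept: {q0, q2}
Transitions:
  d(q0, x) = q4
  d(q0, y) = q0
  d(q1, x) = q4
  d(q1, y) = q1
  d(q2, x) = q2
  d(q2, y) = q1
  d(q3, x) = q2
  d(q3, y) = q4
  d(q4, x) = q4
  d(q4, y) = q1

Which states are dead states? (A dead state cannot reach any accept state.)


Forward reachability from each state:
  q0 -> reaches accept state q0 (live)
  q1 -> reaches {q1, q4}, no accept state (dead)
  q2 -> reaches accept state q2 (live)
  q3 -> reaches accept state q2 (live)
  q4 -> reaches {q1, q4}, no accept state (dead)

{q1, q4}


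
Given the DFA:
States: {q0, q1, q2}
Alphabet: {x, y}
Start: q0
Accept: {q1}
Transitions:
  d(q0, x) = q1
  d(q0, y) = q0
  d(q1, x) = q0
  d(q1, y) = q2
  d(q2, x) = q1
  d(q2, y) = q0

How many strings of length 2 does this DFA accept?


Enumerating all length-2 strings:
  "xx" -> q0 [reject]
  "xy" -> q2 [reject]
  "yx" -> q1 [accept]
  "yy" -> q0 [reject]

1 out of 4


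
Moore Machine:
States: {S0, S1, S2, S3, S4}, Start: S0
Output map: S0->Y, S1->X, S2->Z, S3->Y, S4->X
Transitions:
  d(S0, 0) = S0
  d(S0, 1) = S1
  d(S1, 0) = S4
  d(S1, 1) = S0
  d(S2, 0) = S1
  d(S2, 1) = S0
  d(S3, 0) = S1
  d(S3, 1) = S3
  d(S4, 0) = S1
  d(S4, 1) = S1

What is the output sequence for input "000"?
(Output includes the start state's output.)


Start: S0 (output Y)
  --0--> S0 (output Y)
  --0--> S0 (output Y)
  --0--> S0 (output Y)

"YYYY"


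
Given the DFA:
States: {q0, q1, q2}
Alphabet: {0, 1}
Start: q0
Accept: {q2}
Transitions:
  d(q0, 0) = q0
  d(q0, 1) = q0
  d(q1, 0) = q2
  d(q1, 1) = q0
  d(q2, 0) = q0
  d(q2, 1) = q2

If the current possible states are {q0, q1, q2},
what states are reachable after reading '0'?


Apply transition on '0' from each current state:
  d(q0, 0) = q0
  d(q1, 0) = q2
  d(q2, 0) = q0

{q0, q2}


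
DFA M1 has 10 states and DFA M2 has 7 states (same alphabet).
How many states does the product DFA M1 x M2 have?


Product construction pairs every M1 state with every M2 state.
10 * 7 = 70

70


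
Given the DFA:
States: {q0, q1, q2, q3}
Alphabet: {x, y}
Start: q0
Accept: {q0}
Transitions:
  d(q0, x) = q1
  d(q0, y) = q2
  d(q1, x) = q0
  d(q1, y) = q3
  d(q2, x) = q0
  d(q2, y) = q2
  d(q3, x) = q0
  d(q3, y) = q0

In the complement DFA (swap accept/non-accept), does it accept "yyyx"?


Trace: q0 -> q2 -> q2 -> q2 -> q0
Final: q0
Original accept: {q0}
Complement: q0 is in original accept

No, complement rejects (original accepts)


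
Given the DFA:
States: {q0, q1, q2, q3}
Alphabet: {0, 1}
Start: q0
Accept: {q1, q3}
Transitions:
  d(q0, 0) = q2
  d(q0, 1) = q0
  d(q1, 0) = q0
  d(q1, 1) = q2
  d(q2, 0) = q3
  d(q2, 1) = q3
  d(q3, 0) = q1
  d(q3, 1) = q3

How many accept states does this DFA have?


Accept states listed: {q1, q3}
Counting: q1(1) q3(2)

2


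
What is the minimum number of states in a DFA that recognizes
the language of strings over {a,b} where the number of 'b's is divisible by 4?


States track (count of 'b') mod 4.
Need 4 states: one per remainder 0..3; accept = remainder 0.

4


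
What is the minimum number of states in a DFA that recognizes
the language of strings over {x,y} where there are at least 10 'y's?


States: count = 0, 1, ..., 9, and a final '>= 10' state.
Total: 10 + 1 = 11. Accept = '>= 10' state.

11


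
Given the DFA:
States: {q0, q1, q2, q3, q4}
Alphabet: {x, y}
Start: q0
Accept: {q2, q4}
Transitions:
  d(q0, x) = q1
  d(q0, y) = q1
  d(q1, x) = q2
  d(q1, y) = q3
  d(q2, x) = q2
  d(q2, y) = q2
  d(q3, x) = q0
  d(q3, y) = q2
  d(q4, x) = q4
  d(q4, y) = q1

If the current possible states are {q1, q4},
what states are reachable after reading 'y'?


Apply transition on 'y' from each current state:
  d(q1, y) = q3
  d(q4, y) = q1

{q1, q3}


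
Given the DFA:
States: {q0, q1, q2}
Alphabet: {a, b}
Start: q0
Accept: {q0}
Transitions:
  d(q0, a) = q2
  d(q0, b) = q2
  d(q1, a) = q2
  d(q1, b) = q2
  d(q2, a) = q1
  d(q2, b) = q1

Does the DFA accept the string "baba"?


Trace: q0 -> q2 -> q1 -> q2 -> q1
Final state: q1
Accept states: {q0}

No, rejected (final state q1 is not an accept state)


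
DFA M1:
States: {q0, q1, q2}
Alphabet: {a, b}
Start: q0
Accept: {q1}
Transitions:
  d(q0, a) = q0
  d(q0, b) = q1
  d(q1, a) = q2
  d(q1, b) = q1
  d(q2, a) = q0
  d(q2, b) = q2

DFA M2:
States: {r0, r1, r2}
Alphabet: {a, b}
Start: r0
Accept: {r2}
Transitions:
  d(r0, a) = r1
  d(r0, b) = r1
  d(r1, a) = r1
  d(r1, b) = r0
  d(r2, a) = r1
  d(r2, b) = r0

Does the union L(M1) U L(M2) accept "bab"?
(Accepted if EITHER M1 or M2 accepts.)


M1: final=q2 accepted=False
M2: final=r0 accepted=False

No, union rejects (neither accepts)


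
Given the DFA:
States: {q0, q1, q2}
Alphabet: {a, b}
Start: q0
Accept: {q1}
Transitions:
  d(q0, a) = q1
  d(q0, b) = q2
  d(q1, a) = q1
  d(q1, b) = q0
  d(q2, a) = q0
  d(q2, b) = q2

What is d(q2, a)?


Looking up transition d(q2, a)

q0


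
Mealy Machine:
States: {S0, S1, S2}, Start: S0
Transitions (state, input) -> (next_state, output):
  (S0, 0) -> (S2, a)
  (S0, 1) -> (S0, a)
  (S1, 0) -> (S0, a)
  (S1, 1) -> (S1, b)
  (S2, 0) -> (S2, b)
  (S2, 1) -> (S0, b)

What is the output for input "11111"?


Step-by-step:
  (S0, 1) -> (S0, a)
  (S0, 1) -> (S0, a)
  (S0, 1) -> (S0, a)
  (S0, 1) -> (S0, a)
  (S0, 1) -> (S0, a)

"aaaaa"


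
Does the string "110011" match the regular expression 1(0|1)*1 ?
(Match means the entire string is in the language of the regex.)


|string| = 6; first = '1'; last = '1'

Yes, "110011" matches 1(0|1)*1


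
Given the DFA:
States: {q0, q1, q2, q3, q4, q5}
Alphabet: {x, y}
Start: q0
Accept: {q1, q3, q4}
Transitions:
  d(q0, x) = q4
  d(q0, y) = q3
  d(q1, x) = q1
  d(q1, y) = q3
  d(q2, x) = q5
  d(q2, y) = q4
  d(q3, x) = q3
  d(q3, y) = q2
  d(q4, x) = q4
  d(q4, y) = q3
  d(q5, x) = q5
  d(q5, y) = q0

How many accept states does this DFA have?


Accept states listed: {q1, q3, q4}
Counting: q1(1) q3(2) q4(3)

3


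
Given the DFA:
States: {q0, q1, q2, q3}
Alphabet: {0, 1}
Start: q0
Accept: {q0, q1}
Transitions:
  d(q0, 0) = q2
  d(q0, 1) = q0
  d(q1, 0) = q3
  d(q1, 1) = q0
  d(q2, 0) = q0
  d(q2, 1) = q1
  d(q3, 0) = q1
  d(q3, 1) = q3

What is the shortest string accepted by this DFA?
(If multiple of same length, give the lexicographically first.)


BFS by string length (lex-first path to each state shown):
  len 0: q0<-""
Found accept state at length 0.

"" (empty string)


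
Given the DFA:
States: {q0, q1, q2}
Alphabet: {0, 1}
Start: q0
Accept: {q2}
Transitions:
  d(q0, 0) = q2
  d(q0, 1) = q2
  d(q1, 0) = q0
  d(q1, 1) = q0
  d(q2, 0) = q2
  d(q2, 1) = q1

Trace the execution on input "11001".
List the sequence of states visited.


Input: 11001
d(q0, 1) = q2
d(q2, 1) = q1
d(q1, 0) = q0
d(q0, 0) = q2
d(q2, 1) = q1


q0 -> q2 -> q1 -> q0 -> q2 -> q1


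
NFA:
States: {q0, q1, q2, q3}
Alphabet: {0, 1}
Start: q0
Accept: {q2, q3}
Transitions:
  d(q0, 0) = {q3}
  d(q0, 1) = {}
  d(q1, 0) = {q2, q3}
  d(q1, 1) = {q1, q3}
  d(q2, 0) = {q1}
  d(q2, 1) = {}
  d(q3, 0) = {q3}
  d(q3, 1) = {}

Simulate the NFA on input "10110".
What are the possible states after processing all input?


Start: {q0}
  --1--> {}
  --0--> {}
  --1--> {}
  --1--> {}
  --0--> {}

{} (empty set, no valid transitions)


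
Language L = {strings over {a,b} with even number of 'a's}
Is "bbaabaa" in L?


count('a') = 4; 4 mod 2 = 0

Yes, "bbaabaa" is in L


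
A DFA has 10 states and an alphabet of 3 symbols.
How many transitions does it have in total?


Each state has exactly one transition per symbol.
10 * 3 = 30

30


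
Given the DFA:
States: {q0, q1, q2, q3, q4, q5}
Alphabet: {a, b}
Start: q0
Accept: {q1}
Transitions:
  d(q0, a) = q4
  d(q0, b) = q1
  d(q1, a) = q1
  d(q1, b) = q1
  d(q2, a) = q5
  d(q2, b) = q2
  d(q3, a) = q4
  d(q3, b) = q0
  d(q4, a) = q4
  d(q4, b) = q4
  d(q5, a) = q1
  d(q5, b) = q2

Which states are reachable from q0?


BFS from q0:
  layer 0: {q0}
  layer 1: {q1, q4}

{q0, q1, q4}


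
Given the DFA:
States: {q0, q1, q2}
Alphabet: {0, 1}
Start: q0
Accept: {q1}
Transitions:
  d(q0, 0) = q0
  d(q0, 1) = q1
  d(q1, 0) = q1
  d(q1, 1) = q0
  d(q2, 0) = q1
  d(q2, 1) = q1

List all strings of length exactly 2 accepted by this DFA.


All strings of length 2: 4 total
Accepted: 2

"01", "10"


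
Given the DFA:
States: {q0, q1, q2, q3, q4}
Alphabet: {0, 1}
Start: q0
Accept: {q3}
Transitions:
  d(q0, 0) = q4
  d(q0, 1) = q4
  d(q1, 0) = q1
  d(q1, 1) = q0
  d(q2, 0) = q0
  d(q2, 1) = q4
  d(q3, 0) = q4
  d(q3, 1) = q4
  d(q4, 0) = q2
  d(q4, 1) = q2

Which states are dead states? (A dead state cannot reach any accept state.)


Forward reachability from each state:
  q0 -> reaches {q0, q2, q4}, no accept state (dead)
  q1 -> reaches {q0, q1, q2, q4}, no accept state (dead)
  q2 -> reaches {q0, q2, q4}, no accept state (dead)
  q3 -> reaches accept state q3 (live)
  q4 -> reaches {q0, q2, q4}, no accept state (dead)

{q0, q1, q2, q4}


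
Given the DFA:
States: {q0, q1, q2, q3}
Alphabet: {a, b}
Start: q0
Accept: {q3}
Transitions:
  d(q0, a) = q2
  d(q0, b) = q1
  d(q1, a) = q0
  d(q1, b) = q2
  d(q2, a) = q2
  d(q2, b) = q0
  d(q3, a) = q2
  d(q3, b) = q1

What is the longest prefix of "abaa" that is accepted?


Run the DFA, marking each prefix where the state is accepting:
  "" -> q0 [reject]
  "a" -> q2 [reject]
  "ab" -> q0 [reject]
  "aba" -> q2 [reject]
  "abaa" -> q2 [reject]

No prefix is accepted


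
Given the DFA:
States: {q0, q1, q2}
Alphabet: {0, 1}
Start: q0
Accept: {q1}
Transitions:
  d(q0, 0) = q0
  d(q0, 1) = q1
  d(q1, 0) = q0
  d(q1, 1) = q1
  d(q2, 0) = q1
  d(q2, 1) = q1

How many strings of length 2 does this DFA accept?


Enumerating all length-2 strings:
  "00" -> q0 [reject]
  "01" -> q1 [accept]
  "10" -> q0 [reject]
  "11" -> q1 [accept]

2 out of 4


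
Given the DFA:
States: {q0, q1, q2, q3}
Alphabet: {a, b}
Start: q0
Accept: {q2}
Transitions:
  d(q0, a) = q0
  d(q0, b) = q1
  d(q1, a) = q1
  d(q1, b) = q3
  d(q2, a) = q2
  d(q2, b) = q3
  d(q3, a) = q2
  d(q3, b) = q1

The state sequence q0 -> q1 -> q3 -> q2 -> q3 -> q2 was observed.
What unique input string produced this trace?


Trace back each transition to find the symbol:
  q0 --[b]--> q1
  q1 --[b]--> q3
  q3 --[a]--> q2
  q2 --[b]--> q3
  q3 --[a]--> q2

"bbaba"


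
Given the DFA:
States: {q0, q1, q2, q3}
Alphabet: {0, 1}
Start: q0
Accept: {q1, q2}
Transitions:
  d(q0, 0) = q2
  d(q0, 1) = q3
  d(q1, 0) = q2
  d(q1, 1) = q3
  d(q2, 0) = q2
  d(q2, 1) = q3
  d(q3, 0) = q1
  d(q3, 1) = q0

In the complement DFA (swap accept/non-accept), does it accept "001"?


Trace: q0 -> q2 -> q2 -> q3
Final: q3
Original accept: {q1, q2}
Complement: q3 is not in original accept

Yes, complement accepts (original rejects)


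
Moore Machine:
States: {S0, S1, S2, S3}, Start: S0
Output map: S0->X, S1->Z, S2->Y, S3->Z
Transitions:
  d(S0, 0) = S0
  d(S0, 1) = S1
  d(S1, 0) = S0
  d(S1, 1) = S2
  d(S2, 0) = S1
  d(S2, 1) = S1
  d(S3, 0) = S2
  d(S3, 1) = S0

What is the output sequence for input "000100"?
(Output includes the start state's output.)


Start: S0 (output X)
  --0--> S0 (output X)
  --0--> S0 (output X)
  --0--> S0 (output X)
  --1--> S1 (output Z)
  --0--> S0 (output X)
  --0--> S0 (output X)

"XXXXZXX"


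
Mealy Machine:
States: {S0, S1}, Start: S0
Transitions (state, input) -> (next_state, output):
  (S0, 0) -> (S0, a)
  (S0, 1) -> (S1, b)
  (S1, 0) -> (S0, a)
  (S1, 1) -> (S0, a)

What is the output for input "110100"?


Step-by-step:
  (S0, 1) -> (S1, b)
  (S1, 1) -> (S0, a)
  (S0, 0) -> (S0, a)
  (S0, 1) -> (S1, b)
  (S1, 0) -> (S0, a)
  (S0, 0) -> (S0, a)

"baabaa"


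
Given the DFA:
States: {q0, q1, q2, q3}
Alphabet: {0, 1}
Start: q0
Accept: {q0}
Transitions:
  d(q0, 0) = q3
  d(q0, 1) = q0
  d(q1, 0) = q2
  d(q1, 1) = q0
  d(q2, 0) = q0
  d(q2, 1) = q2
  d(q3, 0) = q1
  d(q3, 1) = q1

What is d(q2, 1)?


Looking up transition d(q2, 1)

q2


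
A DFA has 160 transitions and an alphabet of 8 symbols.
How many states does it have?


Each state has exactly one transition per symbol.
states = transitions / |alphabet| = 160 / 8 = 20

20


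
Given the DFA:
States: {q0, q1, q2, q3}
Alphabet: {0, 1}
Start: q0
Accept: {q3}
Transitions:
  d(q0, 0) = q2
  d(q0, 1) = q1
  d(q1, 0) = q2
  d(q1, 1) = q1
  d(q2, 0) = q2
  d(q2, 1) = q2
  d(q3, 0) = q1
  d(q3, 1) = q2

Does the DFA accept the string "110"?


Trace: q0 -> q1 -> q1 -> q2
Final state: q2
Accept states: {q3}

No, rejected (final state q2 is not an accept state)


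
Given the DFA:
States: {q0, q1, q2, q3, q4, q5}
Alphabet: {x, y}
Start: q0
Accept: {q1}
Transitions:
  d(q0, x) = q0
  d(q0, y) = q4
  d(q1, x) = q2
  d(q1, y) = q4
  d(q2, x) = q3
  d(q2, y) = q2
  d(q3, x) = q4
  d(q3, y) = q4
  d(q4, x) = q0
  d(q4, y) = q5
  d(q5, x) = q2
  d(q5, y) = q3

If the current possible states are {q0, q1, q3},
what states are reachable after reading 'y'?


Apply transition on 'y' from each current state:
  d(q0, y) = q4
  d(q1, y) = q4
  d(q3, y) = q4

{q4}


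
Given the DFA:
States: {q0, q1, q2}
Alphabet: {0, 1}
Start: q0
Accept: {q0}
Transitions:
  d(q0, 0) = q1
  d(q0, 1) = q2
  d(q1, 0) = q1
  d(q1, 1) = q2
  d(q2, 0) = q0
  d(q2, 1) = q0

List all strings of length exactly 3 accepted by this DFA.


All strings of length 3: 8 total
Accepted: 2

"010", "011"


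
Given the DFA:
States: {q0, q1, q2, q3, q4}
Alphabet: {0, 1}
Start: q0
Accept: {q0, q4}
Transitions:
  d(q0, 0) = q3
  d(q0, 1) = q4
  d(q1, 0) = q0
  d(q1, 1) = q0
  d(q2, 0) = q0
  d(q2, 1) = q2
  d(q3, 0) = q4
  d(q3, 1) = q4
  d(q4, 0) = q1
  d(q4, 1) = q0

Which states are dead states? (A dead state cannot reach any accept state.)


Forward reachability from each state:
  q0 -> reaches accept state q0 (live)
  q1 -> reaches accept state q0 (live)
  q2 -> reaches accept state q0 (live)
  q3 -> reaches accept state q0 (live)
  q4 -> reaches accept state q0 (live)

None (all states can reach an accept state)


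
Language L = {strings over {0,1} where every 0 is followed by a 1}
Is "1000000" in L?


'00' present: True; ends with '0': True

No, "1000000" is not in L


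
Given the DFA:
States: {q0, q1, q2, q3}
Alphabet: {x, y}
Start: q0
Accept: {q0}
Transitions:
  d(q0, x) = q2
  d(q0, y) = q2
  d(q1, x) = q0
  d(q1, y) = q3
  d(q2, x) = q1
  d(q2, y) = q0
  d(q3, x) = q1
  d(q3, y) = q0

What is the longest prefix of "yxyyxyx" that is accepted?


Run the DFA, marking each prefix where the state is accepting:
  "" -> q0 [accept]
  "y" -> q2 [reject]
  "yx" -> q1 [reject]
  "yxy" -> q3 [reject]
  "yxyy" -> q0 [accept]
  "yxyyx" -> q2 [reject]
  "yxyyxy" -> q0 [accept]
  "yxyyxyx" -> q2 [reject]

"yxyyxy"


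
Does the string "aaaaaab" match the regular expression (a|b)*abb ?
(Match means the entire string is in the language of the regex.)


|string| = 7; first = 'a'; last = 'b'

No, "aaaaaab" does not match (a|b)*abb


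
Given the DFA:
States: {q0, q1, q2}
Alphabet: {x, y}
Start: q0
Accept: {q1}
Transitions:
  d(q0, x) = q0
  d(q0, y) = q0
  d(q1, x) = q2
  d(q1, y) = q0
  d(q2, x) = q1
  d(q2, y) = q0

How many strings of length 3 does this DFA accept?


Enumerating all length-3 strings:
  "xxx" -> q0 [reject]
  "xxy" -> q0 [reject]
  "xyx" -> q0 [reject]
  "xyy" -> q0 [reject]
  "yxx" -> q0 [reject]
  "yxy" -> q0 [reject]
  "yyx" -> q0 [reject]
  "yyy" -> q0 [reject]

0 out of 8


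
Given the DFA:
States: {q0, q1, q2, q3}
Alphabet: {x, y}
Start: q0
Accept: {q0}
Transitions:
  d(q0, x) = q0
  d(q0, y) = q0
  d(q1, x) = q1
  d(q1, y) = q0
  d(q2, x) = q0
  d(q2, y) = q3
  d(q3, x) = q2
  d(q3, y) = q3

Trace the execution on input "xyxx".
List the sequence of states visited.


Input: xyxx
d(q0, x) = q0
d(q0, y) = q0
d(q0, x) = q0
d(q0, x) = q0


q0 -> q0 -> q0 -> q0 -> q0


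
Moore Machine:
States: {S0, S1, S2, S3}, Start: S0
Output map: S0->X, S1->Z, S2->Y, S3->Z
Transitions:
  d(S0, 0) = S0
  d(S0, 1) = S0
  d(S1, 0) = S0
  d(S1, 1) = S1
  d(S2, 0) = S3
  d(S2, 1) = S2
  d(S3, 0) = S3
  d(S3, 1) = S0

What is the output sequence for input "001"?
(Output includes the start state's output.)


Start: S0 (output X)
  --0--> S0 (output X)
  --0--> S0 (output X)
  --1--> S0 (output X)

"XXXX"


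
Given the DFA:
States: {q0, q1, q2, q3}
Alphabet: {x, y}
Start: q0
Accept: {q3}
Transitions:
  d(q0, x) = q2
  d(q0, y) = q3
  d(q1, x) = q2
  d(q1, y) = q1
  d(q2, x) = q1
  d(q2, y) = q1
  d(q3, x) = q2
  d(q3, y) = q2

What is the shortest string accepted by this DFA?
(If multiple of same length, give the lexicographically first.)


BFS by string length (lex-first path to each state shown):
  len 0: q0<-""
  len 1: q2<-"x", q3<-"y"
Found accept state at length 1.

"y"


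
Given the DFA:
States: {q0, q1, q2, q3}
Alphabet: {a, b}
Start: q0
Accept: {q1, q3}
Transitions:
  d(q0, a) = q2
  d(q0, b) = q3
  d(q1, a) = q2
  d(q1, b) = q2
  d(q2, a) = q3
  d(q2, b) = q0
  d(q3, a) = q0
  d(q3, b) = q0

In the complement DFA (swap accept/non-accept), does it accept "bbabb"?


Trace: q0 -> q3 -> q0 -> q2 -> q0 -> q3
Final: q3
Original accept: {q1, q3}
Complement: q3 is in original accept

No, complement rejects (original accepts)


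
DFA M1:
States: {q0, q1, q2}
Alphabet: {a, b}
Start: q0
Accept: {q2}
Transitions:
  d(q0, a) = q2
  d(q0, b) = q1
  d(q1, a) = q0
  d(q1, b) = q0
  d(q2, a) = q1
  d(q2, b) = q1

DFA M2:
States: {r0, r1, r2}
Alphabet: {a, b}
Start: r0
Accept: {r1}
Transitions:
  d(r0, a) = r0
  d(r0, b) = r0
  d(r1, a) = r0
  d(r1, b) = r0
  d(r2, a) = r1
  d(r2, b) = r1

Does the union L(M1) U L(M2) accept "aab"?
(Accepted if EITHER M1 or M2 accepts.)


M1: final=q0 accepted=False
M2: final=r0 accepted=False

No, union rejects (neither accepts)


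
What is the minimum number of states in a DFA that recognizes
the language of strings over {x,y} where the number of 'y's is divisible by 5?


States track (count of 'y') mod 5.
Need 5 states: one per remainder 0..4; accept = remainder 0.

5


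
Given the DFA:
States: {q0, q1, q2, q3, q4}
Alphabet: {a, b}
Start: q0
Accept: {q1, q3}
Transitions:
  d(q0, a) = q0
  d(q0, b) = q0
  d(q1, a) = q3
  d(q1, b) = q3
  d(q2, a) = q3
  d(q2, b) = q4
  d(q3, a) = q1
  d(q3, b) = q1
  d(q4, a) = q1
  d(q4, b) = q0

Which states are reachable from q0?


BFS from q0:
  layer 0: {q0}

{q0}


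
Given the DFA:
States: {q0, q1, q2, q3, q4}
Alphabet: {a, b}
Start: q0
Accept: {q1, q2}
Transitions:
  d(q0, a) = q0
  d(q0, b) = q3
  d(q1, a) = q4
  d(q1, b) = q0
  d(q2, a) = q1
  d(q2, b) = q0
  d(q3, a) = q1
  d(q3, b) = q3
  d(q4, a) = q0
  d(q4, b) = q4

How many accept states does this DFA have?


Accept states listed: {q1, q2}
Counting: q1(1) q2(2)

2


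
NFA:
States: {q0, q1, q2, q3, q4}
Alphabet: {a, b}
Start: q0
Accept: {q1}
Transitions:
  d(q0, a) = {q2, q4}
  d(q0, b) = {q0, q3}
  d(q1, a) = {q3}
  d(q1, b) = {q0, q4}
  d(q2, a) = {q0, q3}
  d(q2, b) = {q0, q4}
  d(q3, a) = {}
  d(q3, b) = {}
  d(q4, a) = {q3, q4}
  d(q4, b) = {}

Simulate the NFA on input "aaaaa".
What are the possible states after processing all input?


Start: {q0}
  --a--> {q2, q4}
  --a--> {q0, q3, q4}
  --a--> {q2, q3, q4}
  --a--> {q0, q3, q4}
  --a--> {q2, q3, q4}

{q2, q3, q4}


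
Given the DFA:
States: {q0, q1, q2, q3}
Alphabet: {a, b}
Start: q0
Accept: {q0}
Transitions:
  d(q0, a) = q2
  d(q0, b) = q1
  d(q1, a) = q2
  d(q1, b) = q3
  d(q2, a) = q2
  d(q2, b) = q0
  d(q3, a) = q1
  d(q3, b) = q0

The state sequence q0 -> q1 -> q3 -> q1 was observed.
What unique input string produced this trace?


Trace back each transition to find the symbol:
  q0 --[b]--> q1
  q1 --[b]--> q3
  q3 --[a]--> q1

"bba"


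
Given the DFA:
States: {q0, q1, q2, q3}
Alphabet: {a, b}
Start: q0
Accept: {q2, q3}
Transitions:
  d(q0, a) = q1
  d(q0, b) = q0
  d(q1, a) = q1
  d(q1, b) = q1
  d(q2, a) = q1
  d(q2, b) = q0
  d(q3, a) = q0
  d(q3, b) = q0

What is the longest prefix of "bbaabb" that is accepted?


Run the DFA, marking each prefix where the state is accepting:
  "" -> q0 [reject]
  "b" -> q0 [reject]
  "bb" -> q0 [reject]
  "bba" -> q1 [reject]
  "bbaa" -> q1 [reject]
  "bbaab" -> q1 [reject]
  "bbaabb" -> q1 [reject]

No prefix is accepted


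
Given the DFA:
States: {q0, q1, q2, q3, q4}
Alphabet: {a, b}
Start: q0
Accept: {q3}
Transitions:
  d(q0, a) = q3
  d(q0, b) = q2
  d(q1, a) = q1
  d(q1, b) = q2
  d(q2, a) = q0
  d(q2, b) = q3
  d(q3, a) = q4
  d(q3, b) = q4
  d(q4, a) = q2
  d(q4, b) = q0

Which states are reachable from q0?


BFS from q0:
  layer 0: {q0}
  layer 1: {q2, q3}
  layer 2: {q4}

{q0, q2, q3, q4}


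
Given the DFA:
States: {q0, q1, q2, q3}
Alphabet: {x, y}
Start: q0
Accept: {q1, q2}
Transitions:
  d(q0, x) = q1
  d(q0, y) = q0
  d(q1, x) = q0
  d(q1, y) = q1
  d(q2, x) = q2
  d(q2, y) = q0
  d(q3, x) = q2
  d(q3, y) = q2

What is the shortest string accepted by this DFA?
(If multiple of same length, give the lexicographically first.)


BFS by string length (lex-first path to each state shown):
  len 0: q0<-""
  len 1: q0<-"y", q1<-"x"
Found accept state at length 1.

"x"


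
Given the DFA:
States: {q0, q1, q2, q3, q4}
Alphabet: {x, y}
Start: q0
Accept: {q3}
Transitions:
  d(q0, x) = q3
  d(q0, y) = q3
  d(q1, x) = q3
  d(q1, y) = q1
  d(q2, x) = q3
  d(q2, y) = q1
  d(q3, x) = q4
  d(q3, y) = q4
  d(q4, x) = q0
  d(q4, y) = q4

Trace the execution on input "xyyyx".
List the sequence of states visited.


Input: xyyyx
d(q0, x) = q3
d(q3, y) = q4
d(q4, y) = q4
d(q4, y) = q4
d(q4, x) = q0


q0 -> q3 -> q4 -> q4 -> q4 -> q0


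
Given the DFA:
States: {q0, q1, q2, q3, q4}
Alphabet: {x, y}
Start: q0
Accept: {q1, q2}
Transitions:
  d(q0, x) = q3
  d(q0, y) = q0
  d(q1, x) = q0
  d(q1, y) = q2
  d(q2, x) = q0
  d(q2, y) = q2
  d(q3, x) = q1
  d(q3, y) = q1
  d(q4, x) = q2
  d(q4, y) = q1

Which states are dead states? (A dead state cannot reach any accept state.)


Forward reachability from each state:
  q0 -> reaches accept state q1 (live)
  q1 -> reaches accept state q1 (live)
  q2 -> reaches accept state q1 (live)
  q3 -> reaches accept state q1 (live)
  q4 -> reaches accept state q1 (live)

None (all states can reach an accept state)


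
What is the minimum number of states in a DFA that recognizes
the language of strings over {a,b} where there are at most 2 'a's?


States: count = 0, 1, ..., 2 (all accepting; 3 states), plus a dead state for count > 2.
Total: 3 + 1 = 4.

4


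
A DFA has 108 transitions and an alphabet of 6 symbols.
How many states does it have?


Each state has exactly one transition per symbol.
states = transitions / |alphabet| = 108 / 6 = 18

18


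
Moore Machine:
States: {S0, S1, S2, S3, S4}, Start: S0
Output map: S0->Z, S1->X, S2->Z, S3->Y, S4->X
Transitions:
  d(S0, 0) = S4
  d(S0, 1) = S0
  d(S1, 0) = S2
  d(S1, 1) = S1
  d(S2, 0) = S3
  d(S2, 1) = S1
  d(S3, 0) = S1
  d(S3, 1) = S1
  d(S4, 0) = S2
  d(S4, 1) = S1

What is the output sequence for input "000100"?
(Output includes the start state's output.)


Start: S0 (output Z)
  --0--> S4 (output X)
  --0--> S2 (output Z)
  --0--> S3 (output Y)
  --1--> S1 (output X)
  --0--> S2 (output Z)
  --0--> S3 (output Y)

"ZXZYXZY"


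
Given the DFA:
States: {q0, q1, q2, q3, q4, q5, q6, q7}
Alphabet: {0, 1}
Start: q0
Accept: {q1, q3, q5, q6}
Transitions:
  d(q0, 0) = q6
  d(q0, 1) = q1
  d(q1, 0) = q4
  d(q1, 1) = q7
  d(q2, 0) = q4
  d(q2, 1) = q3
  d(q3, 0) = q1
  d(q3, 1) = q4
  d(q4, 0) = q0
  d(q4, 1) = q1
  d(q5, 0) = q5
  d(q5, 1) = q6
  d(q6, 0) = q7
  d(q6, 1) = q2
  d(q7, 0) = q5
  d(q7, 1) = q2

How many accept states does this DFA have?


Accept states listed: {q1, q3, q5, q6}
Counting: q1(1) q3(2) q5(3) q6(4)

4


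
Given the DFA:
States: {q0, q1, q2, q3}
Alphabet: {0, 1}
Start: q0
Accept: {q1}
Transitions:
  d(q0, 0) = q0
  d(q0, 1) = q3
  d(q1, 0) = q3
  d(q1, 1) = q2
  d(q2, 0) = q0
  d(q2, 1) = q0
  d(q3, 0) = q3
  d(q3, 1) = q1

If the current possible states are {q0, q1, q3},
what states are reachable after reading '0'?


Apply transition on '0' from each current state:
  d(q0, 0) = q0
  d(q1, 0) = q3
  d(q3, 0) = q3

{q0, q3}


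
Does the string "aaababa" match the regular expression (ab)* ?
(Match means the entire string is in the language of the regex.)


|string| = 7; first = 'a'; last = 'a'

No, "aaababa" does not match (ab)*


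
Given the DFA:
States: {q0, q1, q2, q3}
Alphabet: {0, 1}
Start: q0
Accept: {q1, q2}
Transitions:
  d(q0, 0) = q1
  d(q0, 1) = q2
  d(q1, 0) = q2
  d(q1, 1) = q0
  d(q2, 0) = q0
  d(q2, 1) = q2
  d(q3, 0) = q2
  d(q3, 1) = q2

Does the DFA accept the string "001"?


Trace: q0 -> q1 -> q2 -> q2
Final state: q2
Accept states: {q1, q2}

Yes, accepted (final state q2 is an accept state)


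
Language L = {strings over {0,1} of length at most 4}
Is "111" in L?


length = 3

Yes, "111" is in L


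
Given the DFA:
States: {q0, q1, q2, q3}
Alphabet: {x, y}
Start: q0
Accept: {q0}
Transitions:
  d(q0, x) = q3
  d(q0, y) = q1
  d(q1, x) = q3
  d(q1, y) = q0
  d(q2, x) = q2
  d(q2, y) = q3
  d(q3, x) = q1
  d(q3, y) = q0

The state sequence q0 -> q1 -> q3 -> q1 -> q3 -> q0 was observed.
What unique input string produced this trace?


Trace back each transition to find the symbol:
  q0 --[y]--> q1
  q1 --[x]--> q3
  q3 --[x]--> q1
  q1 --[x]--> q3
  q3 --[y]--> q0

"yxxxy"


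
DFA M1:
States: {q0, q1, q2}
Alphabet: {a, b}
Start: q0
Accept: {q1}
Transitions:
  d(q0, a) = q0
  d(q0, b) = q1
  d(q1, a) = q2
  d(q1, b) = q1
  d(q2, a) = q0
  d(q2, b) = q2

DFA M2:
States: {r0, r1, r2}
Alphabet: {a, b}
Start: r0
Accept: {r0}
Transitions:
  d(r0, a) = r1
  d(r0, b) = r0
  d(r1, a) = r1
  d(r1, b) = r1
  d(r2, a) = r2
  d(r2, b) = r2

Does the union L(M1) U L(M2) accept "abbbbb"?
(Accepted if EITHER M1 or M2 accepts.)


M1: final=q1 accepted=True
M2: final=r1 accepted=False

Yes, union accepts


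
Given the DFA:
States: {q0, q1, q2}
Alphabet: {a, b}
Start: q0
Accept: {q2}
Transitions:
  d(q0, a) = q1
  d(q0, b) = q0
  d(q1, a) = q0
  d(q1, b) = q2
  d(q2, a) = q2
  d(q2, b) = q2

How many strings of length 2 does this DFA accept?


Enumerating all length-2 strings:
  "aa" -> q0 [reject]
  "ab" -> q2 [accept]
  "ba" -> q1 [reject]
  "bb" -> q0 [reject]

1 out of 4


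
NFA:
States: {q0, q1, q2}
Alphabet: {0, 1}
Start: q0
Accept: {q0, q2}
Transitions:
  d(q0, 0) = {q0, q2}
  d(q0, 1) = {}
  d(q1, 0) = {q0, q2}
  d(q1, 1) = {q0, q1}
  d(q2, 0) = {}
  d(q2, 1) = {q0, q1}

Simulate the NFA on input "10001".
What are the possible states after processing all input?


Start: {q0}
  --1--> {}
  --0--> {}
  --0--> {}
  --0--> {}
  --1--> {}

{} (empty set, no valid transitions)


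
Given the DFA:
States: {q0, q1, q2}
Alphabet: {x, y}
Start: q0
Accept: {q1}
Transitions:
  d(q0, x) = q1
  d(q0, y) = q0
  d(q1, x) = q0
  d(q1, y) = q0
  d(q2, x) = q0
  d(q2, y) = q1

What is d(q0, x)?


Looking up transition d(q0, x)

q1


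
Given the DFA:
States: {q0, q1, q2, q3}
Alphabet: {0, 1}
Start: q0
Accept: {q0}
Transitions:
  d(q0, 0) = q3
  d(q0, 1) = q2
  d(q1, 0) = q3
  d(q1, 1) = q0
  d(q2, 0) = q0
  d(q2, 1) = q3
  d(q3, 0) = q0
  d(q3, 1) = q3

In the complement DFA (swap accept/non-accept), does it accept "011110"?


Trace: q0 -> q3 -> q3 -> q3 -> q3 -> q3 -> q0
Final: q0
Original accept: {q0}
Complement: q0 is in original accept

No, complement rejects (original accepts)


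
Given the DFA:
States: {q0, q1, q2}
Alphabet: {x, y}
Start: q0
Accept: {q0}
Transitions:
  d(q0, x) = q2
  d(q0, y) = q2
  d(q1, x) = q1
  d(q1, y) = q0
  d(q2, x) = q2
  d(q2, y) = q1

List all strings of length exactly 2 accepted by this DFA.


All strings of length 2: 4 total
Accepted: 0

None


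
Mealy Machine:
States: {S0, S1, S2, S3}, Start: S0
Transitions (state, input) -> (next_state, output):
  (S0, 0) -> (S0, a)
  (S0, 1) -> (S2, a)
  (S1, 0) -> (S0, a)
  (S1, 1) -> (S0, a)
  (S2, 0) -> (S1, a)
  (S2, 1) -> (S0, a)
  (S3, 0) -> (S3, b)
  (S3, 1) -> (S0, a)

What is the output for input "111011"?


Step-by-step:
  (S0, 1) -> (S2, a)
  (S2, 1) -> (S0, a)
  (S0, 1) -> (S2, a)
  (S2, 0) -> (S1, a)
  (S1, 1) -> (S0, a)
  (S0, 1) -> (S2, a)

"aaaaaa"


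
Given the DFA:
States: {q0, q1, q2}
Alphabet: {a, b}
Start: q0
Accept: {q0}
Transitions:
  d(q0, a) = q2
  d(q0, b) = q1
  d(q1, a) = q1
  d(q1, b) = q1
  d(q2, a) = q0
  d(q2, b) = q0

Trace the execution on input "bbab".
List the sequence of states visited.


Input: bbab
d(q0, b) = q1
d(q1, b) = q1
d(q1, a) = q1
d(q1, b) = q1


q0 -> q1 -> q1 -> q1 -> q1


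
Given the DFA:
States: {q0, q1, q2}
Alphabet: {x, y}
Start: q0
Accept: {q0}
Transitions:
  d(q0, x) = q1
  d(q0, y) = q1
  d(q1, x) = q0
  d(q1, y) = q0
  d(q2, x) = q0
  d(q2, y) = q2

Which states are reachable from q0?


BFS from q0:
  layer 0: {q0}
  layer 1: {q1}

{q0, q1}


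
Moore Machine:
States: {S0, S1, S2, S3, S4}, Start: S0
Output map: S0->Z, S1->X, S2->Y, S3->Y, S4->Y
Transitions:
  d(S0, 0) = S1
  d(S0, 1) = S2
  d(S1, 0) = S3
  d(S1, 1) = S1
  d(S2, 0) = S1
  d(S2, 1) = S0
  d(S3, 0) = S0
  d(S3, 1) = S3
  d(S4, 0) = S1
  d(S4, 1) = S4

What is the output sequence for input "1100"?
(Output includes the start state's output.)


Start: S0 (output Z)
  --1--> S2 (output Y)
  --1--> S0 (output Z)
  --0--> S1 (output X)
  --0--> S3 (output Y)

"ZYZXY"


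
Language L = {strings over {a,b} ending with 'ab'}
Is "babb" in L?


last two symbols = 'bb'

No, "babb" is not in L


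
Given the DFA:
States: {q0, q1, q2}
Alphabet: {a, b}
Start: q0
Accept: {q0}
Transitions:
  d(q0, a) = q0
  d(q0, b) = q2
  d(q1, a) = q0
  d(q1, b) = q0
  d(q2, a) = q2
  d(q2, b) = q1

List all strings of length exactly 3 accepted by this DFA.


All strings of length 3: 8 total
Accepted: 3

"aaa", "bba", "bbb"


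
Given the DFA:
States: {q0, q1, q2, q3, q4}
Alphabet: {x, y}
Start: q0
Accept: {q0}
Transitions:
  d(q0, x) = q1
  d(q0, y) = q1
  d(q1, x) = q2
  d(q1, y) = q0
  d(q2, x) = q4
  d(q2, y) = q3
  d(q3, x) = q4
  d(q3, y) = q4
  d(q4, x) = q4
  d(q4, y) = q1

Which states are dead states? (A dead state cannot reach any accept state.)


Forward reachability from each state:
  q0 -> reaches accept state q0 (live)
  q1 -> reaches accept state q0 (live)
  q2 -> reaches accept state q0 (live)
  q3 -> reaches accept state q0 (live)
  q4 -> reaches accept state q0 (live)

None (all states can reach an accept state)


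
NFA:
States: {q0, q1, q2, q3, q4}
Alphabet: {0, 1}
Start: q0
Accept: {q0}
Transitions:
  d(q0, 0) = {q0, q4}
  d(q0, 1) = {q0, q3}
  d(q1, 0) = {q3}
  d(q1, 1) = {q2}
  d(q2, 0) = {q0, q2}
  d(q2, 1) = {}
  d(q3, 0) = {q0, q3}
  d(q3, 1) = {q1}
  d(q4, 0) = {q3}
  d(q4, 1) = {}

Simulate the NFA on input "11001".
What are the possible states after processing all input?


Start: {q0}
  --1--> {q0, q3}
  --1--> {q0, q1, q3}
  --0--> {q0, q3, q4}
  --0--> {q0, q3, q4}
  --1--> {q0, q1, q3}

{q0, q1, q3}


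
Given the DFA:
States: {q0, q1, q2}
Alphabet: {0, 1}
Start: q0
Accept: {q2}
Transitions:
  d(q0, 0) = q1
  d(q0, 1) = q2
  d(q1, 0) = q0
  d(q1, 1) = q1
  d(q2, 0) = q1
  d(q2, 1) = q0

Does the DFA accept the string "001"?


Trace: q0 -> q1 -> q0 -> q2
Final state: q2
Accept states: {q2}

Yes, accepted (final state q2 is an accept state)


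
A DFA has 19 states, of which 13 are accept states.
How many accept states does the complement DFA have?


Complement swaps accept and non-accept states.
19 - 13 = 6

6


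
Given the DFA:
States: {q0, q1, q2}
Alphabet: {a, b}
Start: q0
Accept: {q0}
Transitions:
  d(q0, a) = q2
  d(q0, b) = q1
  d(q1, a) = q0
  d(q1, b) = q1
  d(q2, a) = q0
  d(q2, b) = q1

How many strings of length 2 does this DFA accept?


Enumerating all length-2 strings:
  "aa" -> q0 [accept]
  "ab" -> q1 [reject]
  "ba" -> q0 [accept]
  "bb" -> q1 [reject]

2 out of 4


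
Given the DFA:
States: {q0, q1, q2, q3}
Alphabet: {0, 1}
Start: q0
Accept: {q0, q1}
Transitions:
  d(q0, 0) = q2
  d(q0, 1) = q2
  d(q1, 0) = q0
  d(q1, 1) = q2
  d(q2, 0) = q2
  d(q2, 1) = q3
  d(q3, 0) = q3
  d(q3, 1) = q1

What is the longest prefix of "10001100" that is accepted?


Run the DFA, marking each prefix where the state is accepting:
  "" -> q0 [accept]
  "1" -> q2 [reject]
  "10" -> q2 [reject]
  "100" -> q2 [reject]
  "1000" -> q2 [reject]
  "10001" -> q3 [reject]
  "100011" -> q1 [accept]
  "1000110" -> q0 [accept]
  "10001100" -> q2 [reject]

"1000110"


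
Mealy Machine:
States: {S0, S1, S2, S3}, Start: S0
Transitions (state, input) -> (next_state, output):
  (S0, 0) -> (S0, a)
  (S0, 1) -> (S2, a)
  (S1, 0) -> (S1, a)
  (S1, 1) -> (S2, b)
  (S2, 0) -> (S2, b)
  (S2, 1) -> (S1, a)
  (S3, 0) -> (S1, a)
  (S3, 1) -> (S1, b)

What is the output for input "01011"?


Step-by-step:
  (S0, 0) -> (S0, a)
  (S0, 1) -> (S2, a)
  (S2, 0) -> (S2, b)
  (S2, 1) -> (S1, a)
  (S1, 1) -> (S2, b)

"aabab"


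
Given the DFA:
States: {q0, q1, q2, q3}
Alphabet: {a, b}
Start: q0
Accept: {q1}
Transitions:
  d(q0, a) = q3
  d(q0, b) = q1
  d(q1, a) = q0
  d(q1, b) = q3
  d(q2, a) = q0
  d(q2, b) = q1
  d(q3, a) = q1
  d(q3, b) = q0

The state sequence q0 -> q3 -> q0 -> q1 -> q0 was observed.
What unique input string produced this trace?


Trace back each transition to find the symbol:
  q0 --[a]--> q3
  q3 --[b]--> q0
  q0 --[b]--> q1
  q1 --[a]--> q0

"abba"


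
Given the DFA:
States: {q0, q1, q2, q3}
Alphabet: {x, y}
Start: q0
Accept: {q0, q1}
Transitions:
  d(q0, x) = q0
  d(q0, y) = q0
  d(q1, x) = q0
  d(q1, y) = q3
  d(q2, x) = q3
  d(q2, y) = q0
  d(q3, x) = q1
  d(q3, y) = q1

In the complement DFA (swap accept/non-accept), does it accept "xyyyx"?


Trace: q0 -> q0 -> q0 -> q0 -> q0 -> q0
Final: q0
Original accept: {q0, q1}
Complement: q0 is in original accept

No, complement rejects (original accepts)
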